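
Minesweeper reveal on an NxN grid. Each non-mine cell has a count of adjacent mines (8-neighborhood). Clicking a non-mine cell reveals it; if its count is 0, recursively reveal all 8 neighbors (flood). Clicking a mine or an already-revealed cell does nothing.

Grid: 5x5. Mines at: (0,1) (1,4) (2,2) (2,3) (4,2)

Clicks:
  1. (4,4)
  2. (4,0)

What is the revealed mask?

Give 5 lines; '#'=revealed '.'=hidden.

Click 1 (4,4) count=0: revealed 4 new [(3,3) (3,4) (4,3) (4,4)] -> total=4
Click 2 (4,0) count=0: revealed 8 new [(1,0) (1,1) (2,0) (2,1) (3,0) (3,1) (4,0) (4,1)] -> total=12

Answer: .....
##...
##...
##.##
##.##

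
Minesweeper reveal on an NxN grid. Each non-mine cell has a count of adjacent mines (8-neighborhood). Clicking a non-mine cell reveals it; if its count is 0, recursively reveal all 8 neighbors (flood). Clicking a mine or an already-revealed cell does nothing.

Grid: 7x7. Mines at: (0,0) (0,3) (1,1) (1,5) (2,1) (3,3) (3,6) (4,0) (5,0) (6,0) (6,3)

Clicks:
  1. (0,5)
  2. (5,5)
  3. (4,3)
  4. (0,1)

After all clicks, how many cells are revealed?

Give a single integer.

Answer: 12

Derivation:
Click 1 (0,5) count=1: revealed 1 new [(0,5)] -> total=1
Click 2 (5,5) count=0: revealed 9 new [(4,4) (4,5) (4,6) (5,4) (5,5) (5,6) (6,4) (6,5) (6,6)] -> total=10
Click 3 (4,3) count=1: revealed 1 new [(4,3)] -> total=11
Click 4 (0,1) count=2: revealed 1 new [(0,1)] -> total=12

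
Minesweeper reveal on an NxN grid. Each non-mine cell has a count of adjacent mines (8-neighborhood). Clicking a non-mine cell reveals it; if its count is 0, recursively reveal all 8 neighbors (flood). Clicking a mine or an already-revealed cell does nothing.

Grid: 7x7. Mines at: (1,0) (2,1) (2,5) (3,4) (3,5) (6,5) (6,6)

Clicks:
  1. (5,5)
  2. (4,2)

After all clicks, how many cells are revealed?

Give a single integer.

Answer: 20

Derivation:
Click 1 (5,5) count=2: revealed 1 new [(5,5)] -> total=1
Click 2 (4,2) count=0: revealed 19 new [(3,0) (3,1) (3,2) (3,3) (4,0) (4,1) (4,2) (4,3) (4,4) (5,0) (5,1) (5,2) (5,3) (5,4) (6,0) (6,1) (6,2) (6,3) (6,4)] -> total=20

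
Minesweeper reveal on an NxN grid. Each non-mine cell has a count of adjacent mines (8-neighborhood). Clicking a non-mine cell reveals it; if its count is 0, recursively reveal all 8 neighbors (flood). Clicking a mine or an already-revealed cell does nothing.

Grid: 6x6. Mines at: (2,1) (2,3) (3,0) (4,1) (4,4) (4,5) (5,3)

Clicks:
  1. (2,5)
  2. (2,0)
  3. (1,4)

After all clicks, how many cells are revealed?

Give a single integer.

Answer: 17

Derivation:
Click 1 (2,5) count=0: revealed 16 new [(0,0) (0,1) (0,2) (0,3) (0,4) (0,5) (1,0) (1,1) (1,2) (1,3) (1,4) (1,5) (2,4) (2,5) (3,4) (3,5)] -> total=16
Click 2 (2,0) count=2: revealed 1 new [(2,0)] -> total=17
Click 3 (1,4) count=1: revealed 0 new [(none)] -> total=17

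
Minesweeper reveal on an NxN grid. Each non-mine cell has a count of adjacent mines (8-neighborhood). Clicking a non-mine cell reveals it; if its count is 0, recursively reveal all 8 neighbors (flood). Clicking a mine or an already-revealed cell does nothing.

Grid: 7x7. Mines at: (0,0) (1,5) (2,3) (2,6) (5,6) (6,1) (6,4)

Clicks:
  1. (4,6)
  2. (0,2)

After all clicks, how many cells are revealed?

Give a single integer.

Click 1 (4,6) count=1: revealed 1 new [(4,6)] -> total=1
Click 2 (0,2) count=0: revealed 8 new [(0,1) (0,2) (0,3) (0,4) (1,1) (1,2) (1,3) (1,4)] -> total=9

Answer: 9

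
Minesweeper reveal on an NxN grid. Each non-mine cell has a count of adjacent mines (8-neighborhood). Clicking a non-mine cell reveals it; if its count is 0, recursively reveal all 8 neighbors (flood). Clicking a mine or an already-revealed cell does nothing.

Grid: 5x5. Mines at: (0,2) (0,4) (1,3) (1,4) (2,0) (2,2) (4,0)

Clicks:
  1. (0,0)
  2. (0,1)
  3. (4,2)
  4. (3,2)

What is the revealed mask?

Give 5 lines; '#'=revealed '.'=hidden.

Click 1 (0,0) count=0: revealed 4 new [(0,0) (0,1) (1,0) (1,1)] -> total=4
Click 2 (0,1) count=1: revealed 0 new [(none)] -> total=4
Click 3 (4,2) count=0: revealed 10 new [(2,3) (2,4) (3,1) (3,2) (3,3) (3,4) (4,1) (4,2) (4,3) (4,4)] -> total=14
Click 4 (3,2) count=1: revealed 0 new [(none)] -> total=14

Answer: ##...
##...
...##
.####
.####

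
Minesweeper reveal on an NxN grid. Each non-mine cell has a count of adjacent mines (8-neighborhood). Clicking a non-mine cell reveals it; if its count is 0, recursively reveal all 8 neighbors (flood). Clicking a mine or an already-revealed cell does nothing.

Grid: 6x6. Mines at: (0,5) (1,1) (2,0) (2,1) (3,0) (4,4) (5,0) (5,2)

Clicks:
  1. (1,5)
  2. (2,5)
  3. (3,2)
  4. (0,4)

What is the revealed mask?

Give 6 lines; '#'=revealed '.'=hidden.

Click 1 (1,5) count=1: revealed 1 new [(1,5)] -> total=1
Click 2 (2,5) count=0: revealed 14 new [(0,2) (0,3) (0,4) (1,2) (1,3) (1,4) (2,2) (2,3) (2,4) (2,5) (3,2) (3,3) (3,4) (3,5)] -> total=15
Click 3 (3,2) count=1: revealed 0 new [(none)] -> total=15
Click 4 (0,4) count=1: revealed 0 new [(none)] -> total=15

Answer: ..###.
..####
..####
..####
......
......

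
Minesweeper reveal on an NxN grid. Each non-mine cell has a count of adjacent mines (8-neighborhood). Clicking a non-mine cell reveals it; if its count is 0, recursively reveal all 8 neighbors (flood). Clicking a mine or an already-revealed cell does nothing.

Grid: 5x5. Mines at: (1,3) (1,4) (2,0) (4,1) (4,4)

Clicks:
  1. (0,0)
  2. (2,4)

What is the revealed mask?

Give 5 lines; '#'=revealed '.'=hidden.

Click 1 (0,0) count=0: revealed 6 new [(0,0) (0,1) (0,2) (1,0) (1,1) (1,2)] -> total=6
Click 2 (2,4) count=2: revealed 1 new [(2,4)] -> total=7

Answer: ###..
###..
....#
.....
.....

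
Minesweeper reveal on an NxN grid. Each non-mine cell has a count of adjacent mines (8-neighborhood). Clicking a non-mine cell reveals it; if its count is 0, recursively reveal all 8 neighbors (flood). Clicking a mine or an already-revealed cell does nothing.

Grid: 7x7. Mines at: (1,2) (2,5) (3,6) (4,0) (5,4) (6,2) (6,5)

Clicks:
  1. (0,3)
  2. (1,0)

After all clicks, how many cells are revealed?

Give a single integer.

Click 1 (0,3) count=1: revealed 1 new [(0,3)] -> total=1
Click 2 (1,0) count=0: revealed 8 new [(0,0) (0,1) (1,0) (1,1) (2,0) (2,1) (3,0) (3,1)] -> total=9

Answer: 9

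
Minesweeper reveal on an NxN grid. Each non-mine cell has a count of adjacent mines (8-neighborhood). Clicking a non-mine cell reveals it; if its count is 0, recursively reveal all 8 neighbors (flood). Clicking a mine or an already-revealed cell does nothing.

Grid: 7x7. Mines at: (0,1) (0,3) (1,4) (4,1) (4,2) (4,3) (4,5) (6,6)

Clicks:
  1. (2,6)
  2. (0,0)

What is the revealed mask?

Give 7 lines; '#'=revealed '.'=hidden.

Click 1 (2,6) count=0: revealed 8 new [(0,5) (0,6) (1,5) (1,6) (2,5) (2,6) (3,5) (3,6)] -> total=8
Click 2 (0,0) count=1: revealed 1 new [(0,0)] -> total=9

Answer: #....##
.....##
.....##
.....##
.......
.......
.......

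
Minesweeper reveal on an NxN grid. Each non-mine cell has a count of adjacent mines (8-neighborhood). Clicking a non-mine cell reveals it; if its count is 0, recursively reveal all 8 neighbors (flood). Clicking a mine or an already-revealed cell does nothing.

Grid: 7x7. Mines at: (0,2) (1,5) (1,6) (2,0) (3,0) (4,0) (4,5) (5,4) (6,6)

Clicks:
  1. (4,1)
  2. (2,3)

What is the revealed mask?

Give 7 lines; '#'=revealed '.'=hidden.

Click 1 (4,1) count=2: revealed 1 new [(4,1)] -> total=1
Click 2 (2,3) count=0: revealed 23 new [(1,1) (1,2) (1,3) (1,4) (2,1) (2,2) (2,3) (2,4) (3,1) (3,2) (3,3) (3,4) (4,2) (4,3) (4,4) (5,0) (5,1) (5,2) (5,3) (6,0) (6,1) (6,2) (6,3)] -> total=24

Answer: .......
.####..
.####..
.####..
.####..
####...
####...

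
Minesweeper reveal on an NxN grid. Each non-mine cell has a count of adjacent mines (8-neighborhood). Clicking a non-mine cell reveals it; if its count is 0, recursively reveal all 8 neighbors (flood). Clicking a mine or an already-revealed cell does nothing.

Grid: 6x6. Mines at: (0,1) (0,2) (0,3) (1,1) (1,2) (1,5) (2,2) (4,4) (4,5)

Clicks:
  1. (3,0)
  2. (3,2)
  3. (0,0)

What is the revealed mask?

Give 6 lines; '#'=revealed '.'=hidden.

Click 1 (3,0) count=0: revealed 14 new [(2,0) (2,1) (3,0) (3,1) (3,2) (3,3) (4,0) (4,1) (4,2) (4,3) (5,0) (5,1) (5,2) (5,3)] -> total=14
Click 2 (3,2) count=1: revealed 0 new [(none)] -> total=14
Click 3 (0,0) count=2: revealed 1 new [(0,0)] -> total=15

Answer: #.....
......
##....
####..
####..
####..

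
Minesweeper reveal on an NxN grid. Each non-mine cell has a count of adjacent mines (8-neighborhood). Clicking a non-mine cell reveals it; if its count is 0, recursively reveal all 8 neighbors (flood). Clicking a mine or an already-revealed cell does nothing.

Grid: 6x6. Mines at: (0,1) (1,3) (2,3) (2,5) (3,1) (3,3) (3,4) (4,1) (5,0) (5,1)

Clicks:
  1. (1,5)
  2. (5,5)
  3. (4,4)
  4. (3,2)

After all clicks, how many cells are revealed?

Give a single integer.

Answer: 10

Derivation:
Click 1 (1,5) count=1: revealed 1 new [(1,5)] -> total=1
Click 2 (5,5) count=0: revealed 8 new [(4,2) (4,3) (4,4) (4,5) (5,2) (5,3) (5,4) (5,5)] -> total=9
Click 3 (4,4) count=2: revealed 0 new [(none)] -> total=9
Click 4 (3,2) count=4: revealed 1 new [(3,2)] -> total=10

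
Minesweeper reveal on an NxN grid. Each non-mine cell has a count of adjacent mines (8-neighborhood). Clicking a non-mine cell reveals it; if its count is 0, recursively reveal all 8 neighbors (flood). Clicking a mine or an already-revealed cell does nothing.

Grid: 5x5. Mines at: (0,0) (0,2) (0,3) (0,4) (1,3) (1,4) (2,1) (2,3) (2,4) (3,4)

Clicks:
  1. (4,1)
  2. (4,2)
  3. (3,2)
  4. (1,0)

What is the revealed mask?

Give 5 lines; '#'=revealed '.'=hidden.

Click 1 (4,1) count=0: revealed 8 new [(3,0) (3,1) (3,2) (3,3) (4,0) (4,1) (4,2) (4,3)] -> total=8
Click 2 (4,2) count=0: revealed 0 new [(none)] -> total=8
Click 3 (3,2) count=2: revealed 0 new [(none)] -> total=8
Click 4 (1,0) count=2: revealed 1 new [(1,0)] -> total=9

Answer: .....
#....
.....
####.
####.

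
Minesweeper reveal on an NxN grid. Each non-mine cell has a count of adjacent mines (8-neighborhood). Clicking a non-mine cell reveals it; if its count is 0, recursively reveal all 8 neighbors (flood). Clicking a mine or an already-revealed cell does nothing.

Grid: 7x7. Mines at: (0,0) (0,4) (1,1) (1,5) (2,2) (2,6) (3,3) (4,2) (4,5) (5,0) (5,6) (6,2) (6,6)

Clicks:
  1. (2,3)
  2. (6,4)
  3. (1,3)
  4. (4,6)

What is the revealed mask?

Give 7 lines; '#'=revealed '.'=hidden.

Click 1 (2,3) count=2: revealed 1 new [(2,3)] -> total=1
Click 2 (6,4) count=0: revealed 6 new [(5,3) (5,4) (5,5) (6,3) (6,4) (6,5)] -> total=7
Click 3 (1,3) count=2: revealed 1 new [(1,3)] -> total=8
Click 4 (4,6) count=2: revealed 1 new [(4,6)] -> total=9

Answer: .......
...#...
...#...
.......
......#
...###.
...###.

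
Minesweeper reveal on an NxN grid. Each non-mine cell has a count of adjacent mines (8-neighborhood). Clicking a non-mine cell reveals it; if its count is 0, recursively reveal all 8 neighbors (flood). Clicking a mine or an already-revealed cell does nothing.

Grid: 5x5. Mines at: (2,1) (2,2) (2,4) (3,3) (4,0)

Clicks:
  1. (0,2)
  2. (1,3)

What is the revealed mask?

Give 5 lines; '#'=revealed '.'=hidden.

Click 1 (0,2) count=0: revealed 10 new [(0,0) (0,1) (0,2) (0,3) (0,4) (1,0) (1,1) (1,2) (1,3) (1,4)] -> total=10
Click 2 (1,3) count=2: revealed 0 new [(none)] -> total=10

Answer: #####
#####
.....
.....
.....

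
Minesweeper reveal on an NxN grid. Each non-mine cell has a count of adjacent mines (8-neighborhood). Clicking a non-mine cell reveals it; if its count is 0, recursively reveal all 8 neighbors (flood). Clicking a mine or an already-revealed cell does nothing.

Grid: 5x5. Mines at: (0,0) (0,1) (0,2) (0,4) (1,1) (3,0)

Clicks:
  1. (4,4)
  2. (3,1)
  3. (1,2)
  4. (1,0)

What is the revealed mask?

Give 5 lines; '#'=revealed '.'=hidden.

Answer: .....
#.###
.####
.####
.####

Derivation:
Click 1 (4,4) count=0: revealed 15 new [(1,2) (1,3) (1,4) (2,1) (2,2) (2,3) (2,4) (3,1) (3,2) (3,3) (3,4) (4,1) (4,2) (4,3) (4,4)] -> total=15
Click 2 (3,1) count=1: revealed 0 new [(none)] -> total=15
Click 3 (1,2) count=3: revealed 0 new [(none)] -> total=15
Click 4 (1,0) count=3: revealed 1 new [(1,0)] -> total=16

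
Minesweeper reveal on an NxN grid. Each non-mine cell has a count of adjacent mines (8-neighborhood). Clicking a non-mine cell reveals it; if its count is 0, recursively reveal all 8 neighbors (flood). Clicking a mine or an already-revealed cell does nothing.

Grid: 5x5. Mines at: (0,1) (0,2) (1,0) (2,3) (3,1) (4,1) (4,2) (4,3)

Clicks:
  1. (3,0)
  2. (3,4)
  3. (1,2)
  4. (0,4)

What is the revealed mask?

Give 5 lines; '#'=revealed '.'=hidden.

Answer: ...##
..###
.....
#...#
.....

Derivation:
Click 1 (3,0) count=2: revealed 1 new [(3,0)] -> total=1
Click 2 (3,4) count=2: revealed 1 new [(3,4)] -> total=2
Click 3 (1,2) count=3: revealed 1 new [(1,2)] -> total=3
Click 4 (0,4) count=0: revealed 4 new [(0,3) (0,4) (1,3) (1,4)] -> total=7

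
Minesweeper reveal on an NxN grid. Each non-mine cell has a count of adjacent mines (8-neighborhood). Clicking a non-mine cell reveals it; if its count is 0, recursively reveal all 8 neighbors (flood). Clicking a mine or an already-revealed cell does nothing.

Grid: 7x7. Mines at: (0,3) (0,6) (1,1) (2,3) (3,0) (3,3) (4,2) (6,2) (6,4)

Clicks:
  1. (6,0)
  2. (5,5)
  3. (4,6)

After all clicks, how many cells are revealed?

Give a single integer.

Click 1 (6,0) count=0: revealed 6 new [(4,0) (4,1) (5,0) (5,1) (6,0) (6,1)] -> total=6
Click 2 (5,5) count=1: revealed 1 new [(5,5)] -> total=7
Click 3 (4,6) count=0: revealed 16 new [(1,4) (1,5) (1,6) (2,4) (2,5) (2,6) (3,4) (3,5) (3,6) (4,4) (4,5) (4,6) (5,4) (5,6) (6,5) (6,6)] -> total=23

Answer: 23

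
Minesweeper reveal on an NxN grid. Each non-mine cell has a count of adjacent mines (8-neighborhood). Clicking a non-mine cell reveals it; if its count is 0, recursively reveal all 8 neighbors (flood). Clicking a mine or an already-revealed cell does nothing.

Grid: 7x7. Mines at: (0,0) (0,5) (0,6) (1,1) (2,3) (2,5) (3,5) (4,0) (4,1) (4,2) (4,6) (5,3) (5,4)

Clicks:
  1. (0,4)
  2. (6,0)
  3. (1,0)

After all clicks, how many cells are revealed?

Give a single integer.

Answer: 8

Derivation:
Click 1 (0,4) count=1: revealed 1 new [(0,4)] -> total=1
Click 2 (6,0) count=0: revealed 6 new [(5,0) (5,1) (5,2) (6,0) (6,1) (6,2)] -> total=7
Click 3 (1,0) count=2: revealed 1 new [(1,0)] -> total=8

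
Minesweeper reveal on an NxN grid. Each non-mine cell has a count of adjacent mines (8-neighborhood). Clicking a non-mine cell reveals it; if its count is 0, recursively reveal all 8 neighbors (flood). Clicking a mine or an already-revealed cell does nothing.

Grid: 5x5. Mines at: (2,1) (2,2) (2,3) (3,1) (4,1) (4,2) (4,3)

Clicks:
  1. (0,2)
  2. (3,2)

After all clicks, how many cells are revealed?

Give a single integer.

Answer: 11

Derivation:
Click 1 (0,2) count=0: revealed 10 new [(0,0) (0,1) (0,2) (0,3) (0,4) (1,0) (1,1) (1,2) (1,3) (1,4)] -> total=10
Click 2 (3,2) count=7: revealed 1 new [(3,2)] -> total=11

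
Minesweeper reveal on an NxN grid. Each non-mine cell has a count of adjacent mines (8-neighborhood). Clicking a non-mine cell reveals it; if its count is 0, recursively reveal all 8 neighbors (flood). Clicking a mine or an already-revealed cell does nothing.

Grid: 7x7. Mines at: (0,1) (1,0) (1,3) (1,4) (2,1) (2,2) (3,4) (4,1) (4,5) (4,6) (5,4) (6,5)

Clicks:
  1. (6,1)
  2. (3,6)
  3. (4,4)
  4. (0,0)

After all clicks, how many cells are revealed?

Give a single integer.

Answer: 11

Derivation:
Click 1 (6,1) count=0: revealed 8 new [(5,0) (5,1) (5,2) (5,3) (6,0) (6,1) (6,2) (6,3)] -> total=8
Click 2 (3,6) count=2: revealed 1 new [(3,6)] -> total=9
Click 3 (4,4) count=3: revealed 1 new [(4,4)] -> total=10
Click 4 (0,0) count=2: revealed 1 new [(0,0)] -> total=11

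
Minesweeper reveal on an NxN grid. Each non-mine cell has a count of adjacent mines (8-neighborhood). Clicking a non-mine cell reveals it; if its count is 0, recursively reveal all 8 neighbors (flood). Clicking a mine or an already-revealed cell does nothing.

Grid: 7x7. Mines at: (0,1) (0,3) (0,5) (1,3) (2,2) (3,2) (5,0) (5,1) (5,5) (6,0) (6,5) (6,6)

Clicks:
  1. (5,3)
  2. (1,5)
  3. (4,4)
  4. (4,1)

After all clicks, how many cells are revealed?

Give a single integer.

Answer: 11

Derivation:
Click 1 (5,3) count=0: revealed 9 new [(4,2) (4,3) (4,4) (5,2) (5,3) (5,4) (6,2) (6,3) (6,4)] -> total=9
Click 2 (1,5) count=1: revealed 1 new [(1,5)] -> total=10
Click 3 (4,4) count=1: revealed 0 new [(none)] -> total=10
Click 4 (4,1) count=3: revealed 1 new [(4,1)] -> total=11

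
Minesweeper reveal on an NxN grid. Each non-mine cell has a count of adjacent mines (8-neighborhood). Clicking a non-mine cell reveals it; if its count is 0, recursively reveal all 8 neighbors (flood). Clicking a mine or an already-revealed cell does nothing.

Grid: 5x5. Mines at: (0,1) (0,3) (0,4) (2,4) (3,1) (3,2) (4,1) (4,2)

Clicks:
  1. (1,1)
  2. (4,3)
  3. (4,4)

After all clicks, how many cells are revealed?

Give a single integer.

Click 1 (1,1) count=1: revealed 1 new [(1,1)] -> total=1
Click 2 (4,3) count=2: revealed 1 new [(4,3)] -> total=2
Click 3 (4,4) count=0: revealed 3 new [(3,3) (3,4) (4,4)] -> total=5

Answer: 5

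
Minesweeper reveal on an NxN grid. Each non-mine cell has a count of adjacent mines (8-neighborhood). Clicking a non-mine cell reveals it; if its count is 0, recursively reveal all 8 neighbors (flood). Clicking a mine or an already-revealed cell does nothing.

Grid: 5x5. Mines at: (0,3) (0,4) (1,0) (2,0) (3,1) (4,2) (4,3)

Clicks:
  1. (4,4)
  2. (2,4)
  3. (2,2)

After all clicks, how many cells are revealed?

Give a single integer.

Click 1 (4,4) count=1: revealed 1 new [(4,4)] -> total=1
Click 2 (2,4) count=0: revealed 9 new [(1,2) (1,3) (1,4) (2,2) (2,3) (2,4) (3,2) (3,3) (3,4)] -> total=10
Click 3 (2,2) count=1: revealed 0 new [(none)] -> total=10

Answer: 10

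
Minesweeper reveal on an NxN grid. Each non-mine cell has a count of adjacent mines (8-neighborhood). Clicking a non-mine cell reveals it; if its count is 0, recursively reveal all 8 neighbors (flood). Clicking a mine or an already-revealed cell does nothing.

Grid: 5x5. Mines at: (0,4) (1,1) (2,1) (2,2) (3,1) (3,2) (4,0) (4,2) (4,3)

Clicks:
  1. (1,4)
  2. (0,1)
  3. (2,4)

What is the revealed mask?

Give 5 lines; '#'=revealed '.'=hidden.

Answer: .#...
...##
...##
...##
.....

Derivation:
Click 1 (1,4) count=1: revealed 1 new [(1,4)] -> total=1
Click 2 (0,1) count=1: revealed 1 new [(0,1)] -> total=2
Click 3 (2,4) count=0: revealed 5 new [(1,3) (2,3) (2,4) (3,3) (3,4)] -> total=7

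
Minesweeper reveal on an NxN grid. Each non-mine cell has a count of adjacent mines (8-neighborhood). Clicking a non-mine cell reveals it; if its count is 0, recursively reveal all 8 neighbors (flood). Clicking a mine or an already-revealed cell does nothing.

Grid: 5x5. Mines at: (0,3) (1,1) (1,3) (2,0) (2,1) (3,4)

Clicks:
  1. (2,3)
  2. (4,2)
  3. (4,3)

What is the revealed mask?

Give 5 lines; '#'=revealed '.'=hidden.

Answer: .....
.....
...#.
####.
####.

Derivation:
Click 1 (2,3) count=2: revealed 1 new [(2,3)] -> total=1
Click 2 (4,2) count=0: revealed 8 new [(3,0) (3,1) (3,2) (3,3) (4,0) (4,1) (4,2) (4,3)] -> total=9
Click 3 (4,3) count=1: revealed 0 new [(none)] -> total=9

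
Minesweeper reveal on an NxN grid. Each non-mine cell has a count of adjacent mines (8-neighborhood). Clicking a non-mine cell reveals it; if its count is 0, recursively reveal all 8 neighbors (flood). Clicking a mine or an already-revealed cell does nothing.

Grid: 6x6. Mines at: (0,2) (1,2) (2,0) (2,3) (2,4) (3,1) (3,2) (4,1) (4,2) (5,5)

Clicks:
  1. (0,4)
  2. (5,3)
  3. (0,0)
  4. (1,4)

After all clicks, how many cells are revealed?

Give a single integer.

Answer: 11

Derivation:
Click 1 (0,4) count=0: revealed 6 new [(0,3) (0,4) (0,5) (1,3) (1,4) (1,5)] -> total=6
Click 2 (5,3) count=1: revealed 1 new [(5,3)] -> total=7
Click 3 (0,0) count=0: revealed 4 new [(0,0) (0,1) (1,0) (1,1)] -> total=11
Click 4 (1,4) count=2: revealed 0 new [(none)] -> total=11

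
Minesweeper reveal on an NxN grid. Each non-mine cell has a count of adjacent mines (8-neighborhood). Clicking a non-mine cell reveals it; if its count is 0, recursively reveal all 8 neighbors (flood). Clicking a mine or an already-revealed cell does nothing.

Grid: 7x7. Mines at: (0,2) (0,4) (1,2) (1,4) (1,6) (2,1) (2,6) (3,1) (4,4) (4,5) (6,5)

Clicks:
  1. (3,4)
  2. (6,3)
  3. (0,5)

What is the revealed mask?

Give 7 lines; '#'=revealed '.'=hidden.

Answer: .....#.
.......
.......
....#..
####...
#####..
#####..

Derivation:
Click 1 (3,4) count=2: revealed 1 new [(3,4)] -> total=1
Click 2 (6,3) count=0: revealed 14 new [(4,0) (4,1) (4,2) (4,3) (5,0) (5,1) (5,2) (5,3) (5,4) (6,0) (6,1) (6,2) (6,3) (6,4)] -> total=15
Click 3 (0,5) count=3: revealed 1 new [(0,5)] -> total=16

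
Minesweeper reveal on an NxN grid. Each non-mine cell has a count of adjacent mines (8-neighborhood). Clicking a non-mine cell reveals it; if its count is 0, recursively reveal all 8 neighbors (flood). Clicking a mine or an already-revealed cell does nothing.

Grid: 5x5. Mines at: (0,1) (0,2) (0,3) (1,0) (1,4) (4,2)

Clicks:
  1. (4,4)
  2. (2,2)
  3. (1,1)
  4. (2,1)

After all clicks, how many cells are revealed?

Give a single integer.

Click 1 (4,4) count=0: revealed 6 new [(2,3) (2,4) (3,3) (3,4) (4,3) (4,4)] -> total=6
Click 2 (2,2) count=0: revealed 7 new [(1,1) (1,2) (1,3) (2,1) (2,2) (3,1) (3,2)] -> total=13
Click 3 (1,1) count=3: revealed 0 new [(none)] -> total=13
Click 4 (2,1) count=1: revealed 0 new [(none)] -> total=13

Answer: 13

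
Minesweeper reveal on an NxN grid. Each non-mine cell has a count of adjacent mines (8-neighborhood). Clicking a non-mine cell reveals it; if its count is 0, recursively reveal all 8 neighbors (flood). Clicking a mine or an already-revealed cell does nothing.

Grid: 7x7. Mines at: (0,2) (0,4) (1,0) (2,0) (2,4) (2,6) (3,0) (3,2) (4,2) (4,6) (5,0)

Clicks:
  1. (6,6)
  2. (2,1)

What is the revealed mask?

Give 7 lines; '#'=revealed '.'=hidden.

Answer: .......
.......
.#.....
...###.
...###.
.######
.######

Derivation:
Click 1 (6,6) count=0: revealed 18 new [(3,3) (3,4) (3,5) (4,3) (4,4) (4,5) (5,1) (5,2) (5,3) (5,4) (5,5) (5,6) (6,1) (6,2) (6,3) (6,4) (6,5) (6,6)] -> total=18
Click 2 (2,1) count=4: revealed 1 new [(2,1)] -> total=19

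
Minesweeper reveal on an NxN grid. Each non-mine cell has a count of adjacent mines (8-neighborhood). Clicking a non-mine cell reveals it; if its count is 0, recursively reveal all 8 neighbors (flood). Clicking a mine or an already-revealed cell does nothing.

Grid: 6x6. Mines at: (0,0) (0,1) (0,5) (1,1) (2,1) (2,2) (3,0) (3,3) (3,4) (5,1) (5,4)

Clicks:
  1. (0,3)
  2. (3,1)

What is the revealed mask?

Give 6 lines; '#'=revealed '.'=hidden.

Answer: ..###.
..###.
......
.#....
......
......

Derivation:
Click 1 (0,3) count=0: revealed 6 new [(0,2) (0,3) (0,4) (1,2) (1,3) (1,4)] -> total=6
Click 2 (3,1) count=3: revealed 1 new [(3,1)] -> total=7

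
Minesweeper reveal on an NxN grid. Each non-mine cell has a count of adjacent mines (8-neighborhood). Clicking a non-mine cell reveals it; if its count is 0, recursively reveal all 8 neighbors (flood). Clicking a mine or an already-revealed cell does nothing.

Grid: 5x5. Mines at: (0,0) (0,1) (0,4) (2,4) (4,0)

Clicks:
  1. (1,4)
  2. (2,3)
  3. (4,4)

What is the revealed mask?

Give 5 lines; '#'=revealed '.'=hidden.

Click 1 (1,4) count=2: revealed 1 new [(1,4)] -> total=1
Click 2 (2,3) count=1: revealed 1 new [(2,3)] -> total=2
Click 3 (4,4) count=0: revealed 16 new [(1,0) (1,1) (1,2) (1,3) (2,0) (2,1) (2,2) (3,0) (3,1) (3,2) (3,3) (3,4) (4,1) (4,2) (4,3) (4,4)] -> total=18

Answer: .....
#####
####.
#####
.####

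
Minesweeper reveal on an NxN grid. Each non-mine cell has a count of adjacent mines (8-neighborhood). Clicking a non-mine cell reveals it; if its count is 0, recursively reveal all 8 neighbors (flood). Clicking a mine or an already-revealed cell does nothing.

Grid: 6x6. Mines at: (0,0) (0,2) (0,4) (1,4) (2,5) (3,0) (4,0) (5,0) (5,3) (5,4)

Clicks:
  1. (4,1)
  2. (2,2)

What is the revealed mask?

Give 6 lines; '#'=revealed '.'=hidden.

Click 1 (4,1) count=3: revealed 1 new [(4,1)] -> total=1
Click 2 (2,2) count=0: revealed 14 new [(1,1) (1,2) (1,3) (2,1) (2,2) (2,3) (2,4) (3,1) (3,2) (3,3) (3,4) (4,2) (4,3) (4,4)] -> total=15

Answer: ......
.###..
.####.
.####.
.####.
......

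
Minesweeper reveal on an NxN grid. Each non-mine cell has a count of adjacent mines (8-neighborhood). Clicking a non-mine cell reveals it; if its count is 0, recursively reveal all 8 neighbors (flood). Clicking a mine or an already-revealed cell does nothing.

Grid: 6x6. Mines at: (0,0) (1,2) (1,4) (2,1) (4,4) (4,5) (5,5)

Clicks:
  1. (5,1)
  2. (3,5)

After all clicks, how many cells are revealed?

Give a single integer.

Click 1 (5,1) count=0: revealed 12 new [(3,0) (3,1) (3,2) (3,3) (4,0) (4,1) (4,2) (4,3) (5,0) (5,1) (5,2) (5,3)] -> total=12
Click 2 (3,5) count=2: revealed 1 new [(3,5)] -> total=13

Answer: 13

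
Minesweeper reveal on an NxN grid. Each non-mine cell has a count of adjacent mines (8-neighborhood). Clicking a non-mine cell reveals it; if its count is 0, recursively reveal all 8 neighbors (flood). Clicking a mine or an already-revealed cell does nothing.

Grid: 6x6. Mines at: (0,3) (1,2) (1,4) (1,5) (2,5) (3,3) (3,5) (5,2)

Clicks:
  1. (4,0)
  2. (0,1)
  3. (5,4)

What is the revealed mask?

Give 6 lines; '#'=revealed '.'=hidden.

Answer: ##....
##....
###...
###...
######
##.###

Derivation:
Click 1 (4,0) count=0: revealed 15 new [(0,0) (0,1) (1,0) (1,1) (2,0) (2,1) (2,2) (3,0) (3,1) (3,2) (4,0) (4,1) (4,2) (5,0) (5,1)] -> total=15
Click 2 (0,1) count=1: revealed 0 new [(none)] -> total=15
Click 3 (5,4) count=0: revealed 6 new [(4,3) (4,4) (4,5) (5,3) (5,4) (5,5)] -> total=21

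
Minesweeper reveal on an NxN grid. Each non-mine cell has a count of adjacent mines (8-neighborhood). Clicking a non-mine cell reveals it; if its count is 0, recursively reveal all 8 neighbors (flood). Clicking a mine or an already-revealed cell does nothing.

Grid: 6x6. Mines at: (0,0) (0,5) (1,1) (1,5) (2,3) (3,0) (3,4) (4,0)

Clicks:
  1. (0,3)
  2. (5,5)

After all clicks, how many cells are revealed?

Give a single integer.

Click 1 (0,3) count=0: revealed 6 new [(0,2) (0,3) (0,4) (1,2) (1,3) (1,4)] -> total=6
Click 2 (5,5) count=0: revealed 13 new [(3,1) (3,2) (3,3) (4,1) (4,2) (4,3) (4,4) (4,5) (5,1) (5,2) (5,3) (5,4) (5,5)] -> total=19

Answer: 19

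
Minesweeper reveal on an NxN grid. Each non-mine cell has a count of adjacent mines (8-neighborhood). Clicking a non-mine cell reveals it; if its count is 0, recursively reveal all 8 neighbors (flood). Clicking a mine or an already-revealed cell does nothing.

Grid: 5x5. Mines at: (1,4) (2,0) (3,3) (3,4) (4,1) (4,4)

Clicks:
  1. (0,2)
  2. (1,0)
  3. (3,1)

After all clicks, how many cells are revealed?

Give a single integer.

Click 1 (0,2) count=0: revealed 11 new [(0,0) (0,1) (0,2) (0,3) (1,0) (1,1) (1,2) (1,3) (2,1) (2,2) (2,3)] -> total=11
Click 2 (1,0) count=1: revealed 0 new [(none)] -> total=11
Click 3 (3,1) count=2: revealed 1 new [(3,1)] -> total=12

Answer: 12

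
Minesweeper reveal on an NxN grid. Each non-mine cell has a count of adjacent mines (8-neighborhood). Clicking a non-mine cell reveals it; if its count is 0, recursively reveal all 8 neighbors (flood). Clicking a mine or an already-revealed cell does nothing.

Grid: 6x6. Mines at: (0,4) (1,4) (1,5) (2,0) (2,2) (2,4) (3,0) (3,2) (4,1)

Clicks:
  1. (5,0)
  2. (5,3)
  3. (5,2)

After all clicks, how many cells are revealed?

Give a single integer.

Click 1 (5,0) count=1: revealed 1 new [(5,0)] -> total=1
Click 2 (5,3) count=0: revealed 11 new [(3,3) (3,4) (3,5) (4,2) (4,3) (4,4) (4,5) (5,2) (5,3) (5,4) (5,5)] -> total=12
Click 3 (5,2) count=1: revealed 0 new [(none)] -> total=12

Answer: 12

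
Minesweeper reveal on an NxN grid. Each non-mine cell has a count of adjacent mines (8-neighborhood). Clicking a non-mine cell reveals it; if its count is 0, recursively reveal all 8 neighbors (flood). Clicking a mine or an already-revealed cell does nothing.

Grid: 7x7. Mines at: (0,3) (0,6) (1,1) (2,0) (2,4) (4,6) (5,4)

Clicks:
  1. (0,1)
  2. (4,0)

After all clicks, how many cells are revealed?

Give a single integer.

Answer: 20

Derivation:
Click 1 (0,1) count=1: revealed 1 new [(0,1)] -> total=1
Click 2 (4,0) count=0: revealed 19 new [(2,1) (2,2) (2,3) (3,0) (3,1) (3,2) (3,3) (4,0) (4,1) (4,2) (4,3) (5,0) (5,1) (5,2) (5,3) (6,0) (6,1) (6,2) (6,3)] -> total=20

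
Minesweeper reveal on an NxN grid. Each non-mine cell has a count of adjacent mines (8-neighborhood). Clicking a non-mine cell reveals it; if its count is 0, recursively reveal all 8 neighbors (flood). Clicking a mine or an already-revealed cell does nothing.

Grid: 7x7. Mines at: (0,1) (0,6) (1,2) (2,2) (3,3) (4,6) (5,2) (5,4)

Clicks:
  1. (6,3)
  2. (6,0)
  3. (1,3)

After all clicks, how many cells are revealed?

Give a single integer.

Answer: 14

Derivation:
Click 1 (6,3) count=2: revealed 1 new [(6,3)] -> total=1
Click 2 (6,0) count=0: revealed 12 new [(1,0) (1,1) (2,0) (2,1) (3,0) (3,1) (4,0) (4,1) (5,0) (5,1) (6,0) (6,1)] -> total=13
Click 3 (1,3) count=2: revealed 1 new [(1,3)] -> total=14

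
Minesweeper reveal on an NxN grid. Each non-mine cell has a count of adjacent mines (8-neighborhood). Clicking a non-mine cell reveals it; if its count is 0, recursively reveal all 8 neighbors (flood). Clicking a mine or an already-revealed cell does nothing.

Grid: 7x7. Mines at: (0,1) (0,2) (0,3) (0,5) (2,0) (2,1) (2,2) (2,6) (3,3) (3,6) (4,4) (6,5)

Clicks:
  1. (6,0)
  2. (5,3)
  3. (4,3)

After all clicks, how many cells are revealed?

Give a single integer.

Click 1 (6,0) count=0: revealed 17 new [(3,0) (3,1) (3,2) (4,0) (4,1) (4,2) (4,3) (5,0) (5,1) (5,2) (5,3) (5,4) (6,0) (6,1) (6,2) (6,3) (6,4)] -> total=17
Click 2 (5,3) count=1: revealed 0 new [(none)] -> total=17
Click 3 (4,3) count=2: revealed 0 new [(none)] -> total=17

Answer: 17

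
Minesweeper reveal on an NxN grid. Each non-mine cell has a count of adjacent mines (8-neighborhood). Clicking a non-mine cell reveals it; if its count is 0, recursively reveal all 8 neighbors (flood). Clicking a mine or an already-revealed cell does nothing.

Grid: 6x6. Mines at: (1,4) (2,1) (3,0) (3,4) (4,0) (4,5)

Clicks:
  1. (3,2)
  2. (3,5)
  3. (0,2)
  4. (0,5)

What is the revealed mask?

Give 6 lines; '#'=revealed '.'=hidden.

Click 1 (3,2) count=1: revealed 1 new [(3,2)] -> total=1
Click 2 (3,5) count=2: revealed 1 new [(3,5)] -> total=2
Click 3 (0,2) count=0: revealed 8 new [(0,0) (0,1) (0,2) (0,3) (1,0) (1,1) (1,2) (1,3)] -> total=10
Click 4 (0,5) count=1: revealed 1 new [(0,5)] -> total=11

Answer: ####.#
####..
......
..#..#
......
......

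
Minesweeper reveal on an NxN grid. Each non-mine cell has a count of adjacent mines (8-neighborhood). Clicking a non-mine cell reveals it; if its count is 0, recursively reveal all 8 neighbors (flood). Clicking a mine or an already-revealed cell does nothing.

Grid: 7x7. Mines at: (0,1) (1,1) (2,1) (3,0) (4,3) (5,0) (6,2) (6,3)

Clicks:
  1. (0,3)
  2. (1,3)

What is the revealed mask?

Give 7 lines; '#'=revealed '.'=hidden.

Answer: ..#####
..#####
..#####
..#####
....###
....###
....###

Derivation:
Click 1 (0,3) count=0: revealed 29 new [(0,2) (0,3) (0,4) (0,5) (0,6) (1,2) (1,3) (1,4) (1,5) (1,6) (2,2) (2,3) (2,4) (2,5) (2,6) (3,2) (3,3) (3,4) (3,5) (3,6) (4,4) (4,5) (4,6) (5,4) (5,5) (5,6) (6,4) (6,5) (6,6)] -> total=29
Click 2 (1,3) count=0: revealed 0 new [(none)] -> total=29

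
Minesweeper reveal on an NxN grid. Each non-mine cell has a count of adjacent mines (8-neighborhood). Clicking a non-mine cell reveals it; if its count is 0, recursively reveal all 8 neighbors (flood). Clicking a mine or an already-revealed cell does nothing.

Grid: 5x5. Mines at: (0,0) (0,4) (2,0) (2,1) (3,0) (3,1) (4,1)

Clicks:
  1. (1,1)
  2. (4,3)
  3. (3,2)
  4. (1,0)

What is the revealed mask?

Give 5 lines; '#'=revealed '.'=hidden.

Answer: .....
#####
..###
..###
..###

Derivation:
Click 1 (1,1) count=3: revealed 1 new [(1,1)] -> total=1
Click 2 (4,3) count=0: revealed 12 new [(1,2) (1,3) (1,4) (2,2) (2,3) (2,4) (3,2) (3,3) (3,4) (4,2) (4,3) (4,4)] -> total=13
Click 3 (3,2) count=3: revealed 0 new [(none)] -> total=13
Click 4 (1,0) count=3: revealed 1 new [(1,0)] -> total=14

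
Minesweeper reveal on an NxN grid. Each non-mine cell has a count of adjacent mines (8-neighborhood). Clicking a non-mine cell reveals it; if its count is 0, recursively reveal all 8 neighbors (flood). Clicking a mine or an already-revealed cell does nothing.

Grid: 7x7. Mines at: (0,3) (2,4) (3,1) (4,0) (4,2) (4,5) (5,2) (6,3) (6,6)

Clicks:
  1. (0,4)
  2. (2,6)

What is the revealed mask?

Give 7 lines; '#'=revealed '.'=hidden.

Answer: ....###
....###
.....##
.....##
.......
.......
.......

Derivation:
Click 1 (0,4) count=1: revealed 1 new [(0,4)] -> total=1
Click 2 (2,6) count=0: revealed 9 new [(0,5) (0,6) (1,4) (1,5) (1,6) (2,5) (2,6) (3,5) (3,6)] -> total=10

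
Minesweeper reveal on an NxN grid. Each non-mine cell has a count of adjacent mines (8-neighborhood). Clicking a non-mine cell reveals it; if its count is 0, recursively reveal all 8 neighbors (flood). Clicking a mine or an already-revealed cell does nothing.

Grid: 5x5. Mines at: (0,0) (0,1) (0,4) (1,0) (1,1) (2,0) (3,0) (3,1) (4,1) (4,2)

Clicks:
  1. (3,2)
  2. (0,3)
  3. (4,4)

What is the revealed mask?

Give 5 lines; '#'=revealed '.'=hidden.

Answer: ...#.
..###
..###
..###
...##

Derivation:
Click 1 (3,2) count=3: revealed 1 new [(3,2)] -> total=1
Click 2 (0,3) count=1: revealed 1 new [(0,3)] -> total=2
Click 3 (4,4) count=0: revealed 10 new [(1,2) (1,3) (1,4) (2,2) (2,3) (2,4) (3,3) (3,4) (4,3) (4,4)] -> total=12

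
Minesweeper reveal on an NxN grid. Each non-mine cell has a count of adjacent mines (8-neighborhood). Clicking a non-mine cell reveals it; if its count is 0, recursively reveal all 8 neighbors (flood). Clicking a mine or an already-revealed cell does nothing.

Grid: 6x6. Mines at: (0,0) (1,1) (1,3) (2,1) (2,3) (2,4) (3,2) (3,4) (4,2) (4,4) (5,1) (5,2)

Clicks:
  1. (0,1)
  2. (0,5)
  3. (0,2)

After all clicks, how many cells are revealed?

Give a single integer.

Click 1 (0,1) count=2: revealed 1 new [(0,1)] -> total=1
Click 2 (0,5) count=0: revealed 4 new [(0,4) (0,5) (1,4) (1,5)] -> total=5
Click 3 (0,2) count=2: revealed 1 new [(0,2)] -> total=6

Answer: 6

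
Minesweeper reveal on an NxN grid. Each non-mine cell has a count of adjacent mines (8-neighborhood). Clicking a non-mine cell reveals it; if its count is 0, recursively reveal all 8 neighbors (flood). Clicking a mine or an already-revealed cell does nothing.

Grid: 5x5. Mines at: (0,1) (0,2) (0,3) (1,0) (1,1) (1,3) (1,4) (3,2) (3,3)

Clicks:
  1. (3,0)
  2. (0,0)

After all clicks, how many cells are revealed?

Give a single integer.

Click 1 (3,0) count=0: revealed 6 new [(2,0) (2,1) (3,0) (3,1) (4,0) (4,1)] -> total=6
Click 2 (0,0) count=3: revealed 1 new [(0,0)] -> total=7

Answer: 7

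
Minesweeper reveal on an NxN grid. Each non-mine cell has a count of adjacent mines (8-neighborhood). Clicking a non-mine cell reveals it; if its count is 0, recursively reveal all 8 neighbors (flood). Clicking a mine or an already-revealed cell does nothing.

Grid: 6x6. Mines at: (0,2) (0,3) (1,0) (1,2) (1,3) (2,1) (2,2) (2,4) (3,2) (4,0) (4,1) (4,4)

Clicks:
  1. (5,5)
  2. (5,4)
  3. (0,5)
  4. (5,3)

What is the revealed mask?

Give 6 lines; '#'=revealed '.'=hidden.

Click 1 (5,5) count=1: revealed 1 new [(5,5)] -> total=1
Click 2 (5,4) count=1: revealed 1 new [(5,4)] -> total=2
Click 3 (0,5) count=0: revealed 4 new [(0,4) (0,5) (1,4) (1,5)] -> total=6
Click 4 (5,3) count=1: revealed 1 new [(5,3)] -> total=7

Answer: ....##
....##
......
......
......
...###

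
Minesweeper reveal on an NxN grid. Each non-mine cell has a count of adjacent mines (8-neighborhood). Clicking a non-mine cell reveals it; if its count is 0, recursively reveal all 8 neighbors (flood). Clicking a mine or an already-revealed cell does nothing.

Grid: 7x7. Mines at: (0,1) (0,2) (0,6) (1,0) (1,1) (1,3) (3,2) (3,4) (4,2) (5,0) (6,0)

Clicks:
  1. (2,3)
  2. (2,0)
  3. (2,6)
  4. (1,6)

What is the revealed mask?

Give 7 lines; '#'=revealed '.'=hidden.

Click 1 (2,3) count=3: revealed 1 new [(2,3)] -> total=1
Click 2 (2,0) count=2: revealed 1 new [(2,0)] -> total=2
Click 3 (2,6) count=0: revealed 22 new [(1,5) (1,6) (2,5) (2,6) (3,5) (3,6) (4,3) (4,4) (4,5) (4,6) (5,1) (5,2) (5,3) (5,4) (5,5) (5,6) (6,1) (6,2) (6,3) (6,4) (6,5) (6,6)] -> total=24
Click 4 (1,6) count=1: revealed 0 new [(none)] -> total=24

Answer: .......
.....##
#..#.##
.....##
...####
.######
.######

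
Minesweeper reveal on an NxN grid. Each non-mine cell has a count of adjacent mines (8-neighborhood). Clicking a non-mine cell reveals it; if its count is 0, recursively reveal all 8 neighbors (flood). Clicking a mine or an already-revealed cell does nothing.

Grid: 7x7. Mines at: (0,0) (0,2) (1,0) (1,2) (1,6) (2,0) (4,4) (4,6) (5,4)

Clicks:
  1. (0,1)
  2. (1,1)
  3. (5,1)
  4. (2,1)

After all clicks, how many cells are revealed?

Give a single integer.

Click 1 (0,1) count=4: revealed 1 new [(0,1)] -> total=1
Click 2 (1,1) count=5: revealed 1 new [(1,1)] -> total=2
Click 3 (5,1) count=0: revealed 19 new [(2,1) (2,2) (2,3) (3,0) (3,1) (3,2) (3,3) (4,0) (4,1) (4,2) (4,3) (5,0) (5,1) (5,2) (5,3) (6,0) (6,1) (6,2) (6,3)] -> total=21
Click 4 (2,1) count=3: revealed 0 new [(none)] -> total=21

Answer: 21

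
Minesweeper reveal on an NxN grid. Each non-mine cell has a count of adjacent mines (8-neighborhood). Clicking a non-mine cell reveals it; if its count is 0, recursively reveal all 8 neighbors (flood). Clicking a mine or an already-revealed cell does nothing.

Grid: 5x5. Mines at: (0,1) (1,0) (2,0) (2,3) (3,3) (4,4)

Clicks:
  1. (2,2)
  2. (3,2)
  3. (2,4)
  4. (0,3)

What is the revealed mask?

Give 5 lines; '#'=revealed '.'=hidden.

Click 1 (2,2) count=2: revealed 1 new [(2,2)] -> total=1
Click 2 (3,2) count=2: revealed 1 new [(3,2)] -> total=2
Click 3 (2,4) count=2: revealed 1 new [(2,4)] -> total=3
Click 4 (0,3) count=0: revealed 6 new [(0,2) (0,3) (0,4) (1,2) (1,3) (1,4)] -> total=9

Answer: ..###
..###
..#.#
..#..
.....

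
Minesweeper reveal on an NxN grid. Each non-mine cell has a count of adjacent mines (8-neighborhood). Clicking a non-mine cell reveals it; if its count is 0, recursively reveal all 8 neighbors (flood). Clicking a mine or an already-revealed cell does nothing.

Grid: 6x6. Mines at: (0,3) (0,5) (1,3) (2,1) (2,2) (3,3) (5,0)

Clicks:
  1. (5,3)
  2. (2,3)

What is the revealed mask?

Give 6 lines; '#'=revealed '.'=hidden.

Answer: ......
....##
...###
....##
.#####
.#####

Derivation:
Click 1 (5,3) count=0: revealed 16 new [(1,4) (1,5) (2,4) (2,5) (3,4) (3,5) (4,1) (4,2) (4,3) (4,4) (4,5) (5,1) (5,2) (5,3) (5,4) (5,5)] -> total=16
Click 2 (2,3) count=3: revealed 1 new [(2,3)] -> total=17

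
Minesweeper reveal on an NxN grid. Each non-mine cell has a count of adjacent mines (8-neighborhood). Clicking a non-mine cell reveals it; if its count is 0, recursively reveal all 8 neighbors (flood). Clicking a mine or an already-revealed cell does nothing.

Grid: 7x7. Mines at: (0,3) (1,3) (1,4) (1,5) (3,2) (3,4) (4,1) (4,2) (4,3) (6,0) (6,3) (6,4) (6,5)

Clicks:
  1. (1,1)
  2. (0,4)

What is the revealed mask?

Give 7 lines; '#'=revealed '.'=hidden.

Click 1 (1,1) count=0: revealed 11 new [(0,0) (0,1) (0,2) (1,0) (1,1) (1,2) (2,0) (2,1) (2,2) (3,0) (3,1)] -> total=11
Click 2 (0,4) count=4: revealed 1 new [(0,4)] -> total=12

Answer: ###.#..
###....
###....
##.....
.......
.......
.......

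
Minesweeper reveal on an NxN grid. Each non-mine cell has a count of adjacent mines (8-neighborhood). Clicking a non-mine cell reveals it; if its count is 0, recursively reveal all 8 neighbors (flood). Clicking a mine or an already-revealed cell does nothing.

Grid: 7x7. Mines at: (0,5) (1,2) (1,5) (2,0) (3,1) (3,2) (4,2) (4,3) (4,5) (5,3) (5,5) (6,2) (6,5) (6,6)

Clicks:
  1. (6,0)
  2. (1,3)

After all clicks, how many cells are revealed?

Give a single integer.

Answer: 7

Derivation:
Click 1 (6,0) count=0: revealed 6 new [(4,0) (4,1) (5,0) (5,1) (6,0) (6,1)] -> total=6
Click 2 (1,3) count=1: revealed 1 new [(1,3)] -> total=7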